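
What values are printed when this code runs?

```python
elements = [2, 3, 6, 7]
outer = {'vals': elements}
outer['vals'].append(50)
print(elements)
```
[2, 3, 6, 7, 50]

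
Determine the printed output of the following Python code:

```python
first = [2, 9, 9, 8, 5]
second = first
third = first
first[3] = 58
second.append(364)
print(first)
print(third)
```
[2, 9, 9, 58, 5, 364]
[2, 9, 9, 58, 5, 364]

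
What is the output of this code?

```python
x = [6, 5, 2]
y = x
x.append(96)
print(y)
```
[6, 5, 2, 96]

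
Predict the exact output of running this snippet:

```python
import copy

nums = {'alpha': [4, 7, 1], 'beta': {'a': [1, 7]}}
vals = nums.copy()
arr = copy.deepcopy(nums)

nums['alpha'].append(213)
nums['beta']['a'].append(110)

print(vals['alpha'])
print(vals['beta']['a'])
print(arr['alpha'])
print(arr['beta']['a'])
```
[4, 7, 1, 213]
[1, 7, 110]
[4, 7, 1]
[1, 7]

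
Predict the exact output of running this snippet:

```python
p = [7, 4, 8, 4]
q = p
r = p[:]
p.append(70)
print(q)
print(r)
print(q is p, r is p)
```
[7, 4, 8, 4, 70]
[7, 4, 8, 4]
True False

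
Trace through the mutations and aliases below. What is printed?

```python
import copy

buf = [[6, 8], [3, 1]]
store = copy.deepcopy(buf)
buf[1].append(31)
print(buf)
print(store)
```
[[6, 8], [3, 1, 31]]
[[6, 8], [3, 1]]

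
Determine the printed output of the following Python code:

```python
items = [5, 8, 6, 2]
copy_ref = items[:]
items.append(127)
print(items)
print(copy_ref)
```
[5, 8, 6, 2, 127]
[5, 8, 6, 2]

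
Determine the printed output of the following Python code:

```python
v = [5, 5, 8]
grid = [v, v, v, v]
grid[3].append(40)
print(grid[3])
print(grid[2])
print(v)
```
[5, 5, 8, 40]
[5, 5, 8, 40]
[5, 5, 8, 40]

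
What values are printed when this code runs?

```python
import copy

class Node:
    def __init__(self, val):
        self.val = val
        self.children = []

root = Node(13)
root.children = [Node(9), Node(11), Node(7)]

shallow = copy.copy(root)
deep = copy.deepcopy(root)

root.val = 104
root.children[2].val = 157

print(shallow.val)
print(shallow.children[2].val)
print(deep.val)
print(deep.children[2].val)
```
13
157
13
7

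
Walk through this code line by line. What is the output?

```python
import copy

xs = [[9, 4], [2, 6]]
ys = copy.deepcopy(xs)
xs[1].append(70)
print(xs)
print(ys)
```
[[9, 4], [2, 6, 70]]
[[9, 4], [2, 6]]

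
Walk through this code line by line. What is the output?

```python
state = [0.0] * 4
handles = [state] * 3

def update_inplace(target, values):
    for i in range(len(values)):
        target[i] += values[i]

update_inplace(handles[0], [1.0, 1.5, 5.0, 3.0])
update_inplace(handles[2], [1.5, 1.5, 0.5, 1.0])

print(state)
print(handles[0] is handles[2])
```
[2.5, 3.0, 5.5, 4.0]
True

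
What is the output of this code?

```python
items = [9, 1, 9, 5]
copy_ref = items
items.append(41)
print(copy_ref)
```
[9, 1, 9, 5, 41]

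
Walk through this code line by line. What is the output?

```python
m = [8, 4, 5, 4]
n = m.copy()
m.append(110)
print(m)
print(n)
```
[8, 4, 5, 4, 110]
[8, 4, 5, 4]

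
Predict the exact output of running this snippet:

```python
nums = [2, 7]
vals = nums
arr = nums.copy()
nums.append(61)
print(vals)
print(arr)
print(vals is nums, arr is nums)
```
[2, 7, 61]
[2, 7]
True False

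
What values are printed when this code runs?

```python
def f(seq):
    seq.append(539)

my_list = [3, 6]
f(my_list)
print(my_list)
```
[3, 6, 539]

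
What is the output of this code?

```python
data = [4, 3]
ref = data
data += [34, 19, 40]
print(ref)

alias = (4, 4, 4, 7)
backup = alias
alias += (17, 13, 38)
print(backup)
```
[4, 3, 34, 19, 40]
(4, 4, 4, 7)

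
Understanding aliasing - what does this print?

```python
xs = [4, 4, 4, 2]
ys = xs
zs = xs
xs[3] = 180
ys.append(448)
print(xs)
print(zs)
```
[4, 4, 4, 180, 448]
[4, 4, 4, 180, 448]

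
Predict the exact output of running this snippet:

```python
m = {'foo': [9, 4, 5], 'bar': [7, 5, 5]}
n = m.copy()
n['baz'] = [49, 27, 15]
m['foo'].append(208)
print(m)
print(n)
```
{'foo': [9, 4, 5, 208], 'bar': [7, 5, 5]}
{'foo': [9, 4, 5, 208], 'bar': [7, 5, 5], 'baz': [49, 27, 15]}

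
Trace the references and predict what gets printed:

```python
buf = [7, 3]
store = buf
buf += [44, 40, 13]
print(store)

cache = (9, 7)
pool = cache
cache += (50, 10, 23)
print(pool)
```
[7, 3, 44, 40, 13]
(9, 7)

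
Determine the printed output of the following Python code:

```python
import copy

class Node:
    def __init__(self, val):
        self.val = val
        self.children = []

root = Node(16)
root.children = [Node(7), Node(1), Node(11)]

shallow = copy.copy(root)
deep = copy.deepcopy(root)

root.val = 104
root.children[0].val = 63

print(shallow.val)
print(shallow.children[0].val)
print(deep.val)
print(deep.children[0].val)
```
16
63
16
7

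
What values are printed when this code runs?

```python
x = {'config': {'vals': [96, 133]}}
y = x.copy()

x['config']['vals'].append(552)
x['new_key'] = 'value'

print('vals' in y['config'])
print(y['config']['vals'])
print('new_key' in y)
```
True
[96, 133, 552]
False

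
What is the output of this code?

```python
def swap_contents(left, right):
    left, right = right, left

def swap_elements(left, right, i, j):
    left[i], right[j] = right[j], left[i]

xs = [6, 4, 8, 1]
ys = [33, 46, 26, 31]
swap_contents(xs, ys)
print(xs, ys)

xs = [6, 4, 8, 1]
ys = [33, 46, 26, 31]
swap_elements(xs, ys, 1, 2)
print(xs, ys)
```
[6, 4, 8, 1] [33, 46, 26, 31]
[6, 26, 8, 1] [33, 46, 4, 31]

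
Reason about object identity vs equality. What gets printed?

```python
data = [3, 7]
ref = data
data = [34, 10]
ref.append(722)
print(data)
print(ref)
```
[34, 10]
[3, 7, 722]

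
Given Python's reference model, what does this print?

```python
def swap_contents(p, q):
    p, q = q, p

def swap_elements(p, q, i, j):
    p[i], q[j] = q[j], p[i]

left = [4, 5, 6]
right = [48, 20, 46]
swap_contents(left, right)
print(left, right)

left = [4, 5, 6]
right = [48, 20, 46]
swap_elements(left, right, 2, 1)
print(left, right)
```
[4, 5, 6] [48, 20, 46]
[4, 5, 20] [48, 6, 46]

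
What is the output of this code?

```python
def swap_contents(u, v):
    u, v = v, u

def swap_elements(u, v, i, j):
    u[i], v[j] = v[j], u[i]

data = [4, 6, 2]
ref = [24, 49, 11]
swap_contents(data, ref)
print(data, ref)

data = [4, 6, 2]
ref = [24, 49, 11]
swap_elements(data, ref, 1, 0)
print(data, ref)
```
[4, 6, 2] [24, 49, 11]
[4, 24, 2] [6, 49, 11]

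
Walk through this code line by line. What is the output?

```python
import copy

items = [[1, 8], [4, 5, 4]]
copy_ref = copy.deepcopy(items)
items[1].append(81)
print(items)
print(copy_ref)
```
[[1, 8], [4, 5, 4, 81]]
[[1, 8], [4, 5, 4]]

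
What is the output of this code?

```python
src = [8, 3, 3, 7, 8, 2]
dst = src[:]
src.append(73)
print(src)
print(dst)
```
[8, 3, 3, 7, 8, 2, 73]
[8, 3, 3, 7, 8, 2]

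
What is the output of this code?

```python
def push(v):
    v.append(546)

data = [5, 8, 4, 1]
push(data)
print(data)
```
[5, 8, 4, 1, 546]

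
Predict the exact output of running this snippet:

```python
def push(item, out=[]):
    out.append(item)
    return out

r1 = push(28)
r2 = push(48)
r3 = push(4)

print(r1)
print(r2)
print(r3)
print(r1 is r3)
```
[28, 48, 4]
[28, 48, 4]
[28, 48, 4]
True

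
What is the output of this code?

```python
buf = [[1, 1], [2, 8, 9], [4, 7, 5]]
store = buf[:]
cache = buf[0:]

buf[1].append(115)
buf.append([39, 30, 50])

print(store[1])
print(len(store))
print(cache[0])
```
[2, 8, 9, 115]
3
[1, 1]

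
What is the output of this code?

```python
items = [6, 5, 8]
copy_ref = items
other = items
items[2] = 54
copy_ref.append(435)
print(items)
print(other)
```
[6, 5, 54, 435]
[6, 5, 54, 435]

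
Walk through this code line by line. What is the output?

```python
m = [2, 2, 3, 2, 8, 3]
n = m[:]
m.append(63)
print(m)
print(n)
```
[2, 2, 3, 2, 8, 3, 63]
[2, 2, 3, 2, 8, 3]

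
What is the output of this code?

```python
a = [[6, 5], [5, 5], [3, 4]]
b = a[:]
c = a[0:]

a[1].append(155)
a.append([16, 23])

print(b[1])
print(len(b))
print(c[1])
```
[5, 5, 155]
3
[5, 5, 155]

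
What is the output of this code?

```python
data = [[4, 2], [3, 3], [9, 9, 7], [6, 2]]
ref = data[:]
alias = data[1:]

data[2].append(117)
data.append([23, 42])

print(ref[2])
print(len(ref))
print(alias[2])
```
[9, 9, 7, 117]
4
[6, 2]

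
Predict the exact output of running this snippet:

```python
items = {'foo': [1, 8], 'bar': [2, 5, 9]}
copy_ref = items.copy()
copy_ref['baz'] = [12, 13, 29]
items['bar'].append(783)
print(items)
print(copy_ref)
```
{'foo': [1, 8], 'bar': [2, 5, 9, 783]}
{'foo': [1, 8], 'bar': [2, 5, 9, 783], 'baz': [12, 13, 29]}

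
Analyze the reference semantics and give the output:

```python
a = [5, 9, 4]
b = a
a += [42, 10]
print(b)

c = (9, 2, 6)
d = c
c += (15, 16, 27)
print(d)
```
[5, 9, 4, 42, 10]
(9, 2, 6)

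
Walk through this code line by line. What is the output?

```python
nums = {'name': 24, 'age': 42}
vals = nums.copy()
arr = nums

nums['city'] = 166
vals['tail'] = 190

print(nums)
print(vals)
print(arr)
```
{'name': 24, 'age': 42, 'city': 166}
{'name': 24, 'age': 42, 'tail': 190}
{'name': 24, 'age': 42, 'city': 166}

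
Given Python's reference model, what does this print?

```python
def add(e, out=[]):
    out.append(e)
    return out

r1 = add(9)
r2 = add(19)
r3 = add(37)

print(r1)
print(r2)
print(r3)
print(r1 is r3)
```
[9, 19, 37]
[9, 19, 37]
[9, 19, 37]
True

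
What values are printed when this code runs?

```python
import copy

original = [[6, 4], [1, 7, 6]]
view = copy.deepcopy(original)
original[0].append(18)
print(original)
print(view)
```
[[6, 4, 18], [1, 7, 6]]
[[6, 4], [1, 7, 6]]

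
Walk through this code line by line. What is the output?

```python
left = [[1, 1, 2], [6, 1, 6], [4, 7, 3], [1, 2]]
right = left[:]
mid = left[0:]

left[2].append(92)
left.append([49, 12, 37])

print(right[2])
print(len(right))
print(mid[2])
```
[4, 7, 3, 92]
4
[4, 7, 3, 92]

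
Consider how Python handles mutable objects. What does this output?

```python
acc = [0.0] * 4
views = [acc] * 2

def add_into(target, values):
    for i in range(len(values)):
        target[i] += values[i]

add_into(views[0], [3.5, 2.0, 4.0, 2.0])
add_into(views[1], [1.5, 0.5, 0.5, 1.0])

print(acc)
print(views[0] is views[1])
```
[5.0, 2.5, 4.5, 3.0]
True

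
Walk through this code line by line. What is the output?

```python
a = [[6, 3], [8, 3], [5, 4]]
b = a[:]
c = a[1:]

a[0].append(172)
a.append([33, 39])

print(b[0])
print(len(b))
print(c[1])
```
[6, 3, 172]
3
[5, 4]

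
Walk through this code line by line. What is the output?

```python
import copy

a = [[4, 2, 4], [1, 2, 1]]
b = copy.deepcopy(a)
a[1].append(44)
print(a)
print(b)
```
[[4, 2, 4], [1, 2, 1, 44]]
[[4, 2, 4], [1, 2, 1]]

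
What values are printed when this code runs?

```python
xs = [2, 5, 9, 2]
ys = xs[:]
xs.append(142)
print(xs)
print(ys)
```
[2, 5, 9, 2, 142]
[2, 5, 9, 2]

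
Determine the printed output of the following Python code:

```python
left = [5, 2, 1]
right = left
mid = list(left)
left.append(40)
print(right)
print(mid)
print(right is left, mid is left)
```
[5, 2, 1, 40]
[5, 2, 1]
True False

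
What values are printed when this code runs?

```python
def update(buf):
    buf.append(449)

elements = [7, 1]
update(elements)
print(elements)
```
[7, 1, 449]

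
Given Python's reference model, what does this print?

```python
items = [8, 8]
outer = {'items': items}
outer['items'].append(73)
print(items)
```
[8, 8, 73]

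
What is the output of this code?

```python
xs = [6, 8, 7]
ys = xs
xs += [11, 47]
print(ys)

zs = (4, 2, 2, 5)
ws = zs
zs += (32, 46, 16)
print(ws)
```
[6, 8, 7, 11, 47]
(4, 2, 2, 5)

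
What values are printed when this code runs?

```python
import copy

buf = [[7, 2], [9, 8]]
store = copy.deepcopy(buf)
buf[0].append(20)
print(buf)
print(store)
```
[[7, 2, 20], [9, 8]]
[[7, 2], [9, 8]]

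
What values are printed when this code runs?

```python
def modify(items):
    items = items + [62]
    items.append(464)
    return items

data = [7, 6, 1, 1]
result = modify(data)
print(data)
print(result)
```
[7, 6, 1, 1]
[7, 6, 1, 1, 62, 464]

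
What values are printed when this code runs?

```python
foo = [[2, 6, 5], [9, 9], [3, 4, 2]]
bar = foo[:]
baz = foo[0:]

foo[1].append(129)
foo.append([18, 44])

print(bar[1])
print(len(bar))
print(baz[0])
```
[9, 9, 129]
3
[2, 6, 5]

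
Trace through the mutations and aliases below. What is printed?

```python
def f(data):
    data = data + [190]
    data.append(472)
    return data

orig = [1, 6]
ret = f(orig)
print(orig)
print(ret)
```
[1, 6]
[1, 6, 190, 472]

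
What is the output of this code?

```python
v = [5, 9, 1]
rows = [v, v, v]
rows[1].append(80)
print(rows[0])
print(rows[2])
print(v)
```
[5, 9, 1, 80]
[5, 9, 1, 80]
[5, 9, 1, 80]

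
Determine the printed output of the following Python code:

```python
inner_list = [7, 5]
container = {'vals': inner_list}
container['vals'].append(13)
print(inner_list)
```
[7, 5, 13]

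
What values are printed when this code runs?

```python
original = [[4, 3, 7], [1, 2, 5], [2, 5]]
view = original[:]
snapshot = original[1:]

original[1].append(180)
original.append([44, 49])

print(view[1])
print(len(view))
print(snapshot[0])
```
[1, 2, 5, 180]
3
[1, 2, 5, 180]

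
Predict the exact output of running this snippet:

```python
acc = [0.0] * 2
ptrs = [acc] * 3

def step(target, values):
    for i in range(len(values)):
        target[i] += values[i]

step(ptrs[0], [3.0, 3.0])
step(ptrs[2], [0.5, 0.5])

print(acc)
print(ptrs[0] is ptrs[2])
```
[3.5, 3.5]
True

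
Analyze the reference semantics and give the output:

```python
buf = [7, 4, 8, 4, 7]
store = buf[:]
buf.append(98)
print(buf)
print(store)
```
[7, 4, 8, 4, 7, 98]
[7, 4, 8, 4, 7]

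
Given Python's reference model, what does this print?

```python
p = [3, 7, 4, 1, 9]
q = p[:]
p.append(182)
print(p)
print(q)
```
[3, 7, 4, 1, 9, 182]
[3, 7, 4, 1, 9]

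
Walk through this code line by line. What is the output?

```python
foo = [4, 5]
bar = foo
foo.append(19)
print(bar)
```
[4, 5, 19]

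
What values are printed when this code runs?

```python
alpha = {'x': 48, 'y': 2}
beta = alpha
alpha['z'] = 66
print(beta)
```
{'x': 48, 'y': 2, 'z': 66}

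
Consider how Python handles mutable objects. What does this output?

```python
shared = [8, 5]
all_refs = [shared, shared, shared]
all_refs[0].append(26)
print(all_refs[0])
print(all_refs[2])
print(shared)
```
[8, 5, 26]
[8, 5, 26]
[8, 5, 26]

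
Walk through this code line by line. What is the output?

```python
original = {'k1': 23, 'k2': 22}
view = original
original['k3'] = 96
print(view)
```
{'k1': 23, 'k2': 22, 'k3': 96}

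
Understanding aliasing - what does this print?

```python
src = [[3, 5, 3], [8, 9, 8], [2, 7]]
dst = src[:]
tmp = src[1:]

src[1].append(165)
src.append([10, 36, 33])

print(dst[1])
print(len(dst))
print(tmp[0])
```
[8, 9, 8, 165]
3
[8, 9, 8, 165]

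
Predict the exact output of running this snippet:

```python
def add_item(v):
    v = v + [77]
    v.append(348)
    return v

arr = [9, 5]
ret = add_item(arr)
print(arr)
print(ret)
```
[9, 5]
[9, 5, 77, 348]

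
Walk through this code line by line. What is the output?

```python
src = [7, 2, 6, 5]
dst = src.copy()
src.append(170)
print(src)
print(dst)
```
[7, 2, 6, 5, 170]
[7, 2, 6, 5]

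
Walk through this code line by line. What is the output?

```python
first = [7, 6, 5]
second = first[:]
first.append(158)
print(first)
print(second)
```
[7, 6, 5, 158]
[7, 6, 5]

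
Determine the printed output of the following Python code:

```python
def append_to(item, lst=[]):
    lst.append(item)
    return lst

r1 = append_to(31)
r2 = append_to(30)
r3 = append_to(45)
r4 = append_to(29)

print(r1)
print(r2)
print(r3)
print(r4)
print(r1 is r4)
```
[31, 30, 45, 29]
[31, 30, 45, 29]
[31, 30, 45, 29]
[31, 30, 45, 29]
True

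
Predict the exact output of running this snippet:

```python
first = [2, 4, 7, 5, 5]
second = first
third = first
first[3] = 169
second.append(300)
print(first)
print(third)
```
[2, 4, 7, 169, 5, 300]
[2, 4, 7, 169, 5, 300]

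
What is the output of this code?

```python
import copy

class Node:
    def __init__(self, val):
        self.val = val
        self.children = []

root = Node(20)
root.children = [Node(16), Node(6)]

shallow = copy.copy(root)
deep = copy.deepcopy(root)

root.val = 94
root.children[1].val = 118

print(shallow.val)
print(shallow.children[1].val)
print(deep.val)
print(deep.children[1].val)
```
20
118
20
6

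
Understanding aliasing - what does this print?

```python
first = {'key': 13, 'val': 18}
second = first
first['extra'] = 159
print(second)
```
{'key': 13, 'val': 18, 'extra': 159}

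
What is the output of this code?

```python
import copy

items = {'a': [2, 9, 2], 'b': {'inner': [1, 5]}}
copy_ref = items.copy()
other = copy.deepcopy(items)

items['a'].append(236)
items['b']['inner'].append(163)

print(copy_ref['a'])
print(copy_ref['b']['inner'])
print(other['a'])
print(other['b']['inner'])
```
[2, 9, 2, 236]
[1, 5, 163]
[2, 9, 2]
[1, 5]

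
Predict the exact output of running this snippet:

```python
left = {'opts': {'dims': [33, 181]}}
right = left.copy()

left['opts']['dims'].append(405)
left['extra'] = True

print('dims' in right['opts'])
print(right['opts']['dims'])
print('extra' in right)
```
True
[33, 181, 405]
False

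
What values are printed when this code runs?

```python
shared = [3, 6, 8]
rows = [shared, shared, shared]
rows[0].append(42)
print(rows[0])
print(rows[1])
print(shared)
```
[3, 6, 8, 42]
[3, 6, 8, 42]
[3, 6, 8, 42]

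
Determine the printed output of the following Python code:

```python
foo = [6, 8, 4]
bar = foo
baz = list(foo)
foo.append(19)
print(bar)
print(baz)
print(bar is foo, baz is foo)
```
[6, 8, 4, 19]
[6, 8, 4]
True False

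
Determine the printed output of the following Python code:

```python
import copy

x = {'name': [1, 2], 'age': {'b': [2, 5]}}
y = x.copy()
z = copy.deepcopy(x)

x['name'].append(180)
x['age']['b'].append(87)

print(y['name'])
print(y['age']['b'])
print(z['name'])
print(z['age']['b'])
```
[1, 2, 180]
[2, 5, 87]
[1, 2]
[2, 5]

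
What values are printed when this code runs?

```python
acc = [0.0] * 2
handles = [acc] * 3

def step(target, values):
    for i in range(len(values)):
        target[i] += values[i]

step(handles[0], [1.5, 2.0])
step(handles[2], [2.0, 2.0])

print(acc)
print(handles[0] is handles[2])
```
[3.5, 4.0]
True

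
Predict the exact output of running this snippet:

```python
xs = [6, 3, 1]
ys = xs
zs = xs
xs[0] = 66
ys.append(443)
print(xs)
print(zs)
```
[66, 3, 1, 443]
[66, 3, 1, 443]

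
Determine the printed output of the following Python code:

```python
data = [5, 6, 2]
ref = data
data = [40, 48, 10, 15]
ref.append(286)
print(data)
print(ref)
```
[40, 48, 10, 15]
[5, 6, 2, 286]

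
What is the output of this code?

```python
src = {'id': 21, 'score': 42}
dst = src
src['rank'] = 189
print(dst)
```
{'id': 21, 'score': 42, 'rank': 189}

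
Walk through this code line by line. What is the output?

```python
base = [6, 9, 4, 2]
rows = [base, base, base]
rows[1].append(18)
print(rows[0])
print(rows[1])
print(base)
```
[6, 9, 4, 2, 18]
[6, 9, 4, 2, 18]
[6, 9, 4, 2, 18]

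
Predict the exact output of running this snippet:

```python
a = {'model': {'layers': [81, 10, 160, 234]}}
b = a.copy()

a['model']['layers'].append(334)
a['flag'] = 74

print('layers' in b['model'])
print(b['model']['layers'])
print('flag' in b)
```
True
[81, 10, 160, 234, 334]
False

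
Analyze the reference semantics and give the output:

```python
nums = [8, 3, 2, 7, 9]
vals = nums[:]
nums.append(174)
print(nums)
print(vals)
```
[8, 3, 2, 7, 9, 174]
[8, 3, 2, 7, 9]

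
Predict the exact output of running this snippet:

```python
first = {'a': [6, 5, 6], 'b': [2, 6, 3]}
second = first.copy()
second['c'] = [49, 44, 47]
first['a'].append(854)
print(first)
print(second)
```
{'a': [6, 5, 6, 854], 'b': [2, 6, 3]}
{'a': [6, 5, 6, 854], 'b': [2, 6, 3], 'c': [49, 44, 47]}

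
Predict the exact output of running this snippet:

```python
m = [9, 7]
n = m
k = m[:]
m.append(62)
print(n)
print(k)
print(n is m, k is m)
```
[9, 7, 62]
[9, 7]
True False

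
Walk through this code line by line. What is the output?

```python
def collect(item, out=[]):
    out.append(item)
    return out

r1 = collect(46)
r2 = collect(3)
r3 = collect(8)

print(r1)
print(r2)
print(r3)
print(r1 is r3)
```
[46, 3, 8]
[46, 3, 8]
[46, 3, 8]
True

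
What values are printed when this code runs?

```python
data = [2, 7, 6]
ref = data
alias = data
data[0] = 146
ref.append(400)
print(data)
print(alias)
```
[146, 7, 6, 400]
[146, 7, 6, 400]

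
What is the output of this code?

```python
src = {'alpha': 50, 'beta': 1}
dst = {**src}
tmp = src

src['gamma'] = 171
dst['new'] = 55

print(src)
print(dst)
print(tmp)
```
{'alpha': 50, 'beta': 1, 'gamma': 171}
{'alpha': 50, 'beta': 1, 'new': 55}
{'alpha': 50, 'beta': 1, 'gamma': 171}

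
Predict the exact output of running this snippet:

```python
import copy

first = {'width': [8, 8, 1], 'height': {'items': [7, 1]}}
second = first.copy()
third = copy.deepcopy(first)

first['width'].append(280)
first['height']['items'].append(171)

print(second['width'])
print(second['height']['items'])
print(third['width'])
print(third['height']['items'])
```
[8, 8, 1, 280]
[7, 1, 171]
[8, 8, 1]
[7, 1]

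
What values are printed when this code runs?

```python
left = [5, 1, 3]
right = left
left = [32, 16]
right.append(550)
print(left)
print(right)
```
[32, 16]
[5, 1, 3, 550]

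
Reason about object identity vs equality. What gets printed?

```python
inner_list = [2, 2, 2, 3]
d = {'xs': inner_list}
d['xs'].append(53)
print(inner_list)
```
[2, 2, 2, 3, 53]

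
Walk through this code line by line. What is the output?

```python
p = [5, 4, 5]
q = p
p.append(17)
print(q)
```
[5, 4, 5, 17]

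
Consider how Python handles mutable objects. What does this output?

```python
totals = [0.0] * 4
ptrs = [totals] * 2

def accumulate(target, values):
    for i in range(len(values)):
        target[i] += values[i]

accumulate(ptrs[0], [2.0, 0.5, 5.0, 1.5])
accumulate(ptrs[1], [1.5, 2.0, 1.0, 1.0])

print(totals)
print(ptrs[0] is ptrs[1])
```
[3.5, 2.5, 6.0, 2.5]
True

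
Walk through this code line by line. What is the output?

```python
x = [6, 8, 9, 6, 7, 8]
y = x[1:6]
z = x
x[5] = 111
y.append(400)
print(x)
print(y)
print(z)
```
[6, 8, 9, 6, 7, 111]
[8, 9, 6, 7, 8, 400]
[6, 8, 9, 6, 7, 111]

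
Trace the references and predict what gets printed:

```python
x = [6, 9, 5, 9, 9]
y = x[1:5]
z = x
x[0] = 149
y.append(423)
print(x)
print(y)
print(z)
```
[149, 9, 5, 9, 9]
[9, 5, 9, 9, 423]
[149, 9, 5, 9, 9]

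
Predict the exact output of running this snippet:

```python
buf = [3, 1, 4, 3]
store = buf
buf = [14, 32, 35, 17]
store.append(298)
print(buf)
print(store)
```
[14, 32, 35, 17]
[3, 1, 4, 3, 298]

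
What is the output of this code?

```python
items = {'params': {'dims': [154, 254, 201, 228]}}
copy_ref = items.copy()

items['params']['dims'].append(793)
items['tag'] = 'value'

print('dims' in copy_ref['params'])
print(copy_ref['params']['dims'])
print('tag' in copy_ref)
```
True
[154, 254, 201, 228, 793]
False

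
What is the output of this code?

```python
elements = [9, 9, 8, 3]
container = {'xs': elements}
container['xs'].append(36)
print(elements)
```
[9, 9, 8, 3, 36]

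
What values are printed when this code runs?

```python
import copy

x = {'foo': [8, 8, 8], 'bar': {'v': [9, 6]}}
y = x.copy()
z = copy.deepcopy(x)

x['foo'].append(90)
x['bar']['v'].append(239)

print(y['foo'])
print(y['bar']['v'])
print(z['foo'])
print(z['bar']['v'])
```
[8, 8, 8, 90]
[9, 6, 239]
[8, 8, 8]
[9, 6]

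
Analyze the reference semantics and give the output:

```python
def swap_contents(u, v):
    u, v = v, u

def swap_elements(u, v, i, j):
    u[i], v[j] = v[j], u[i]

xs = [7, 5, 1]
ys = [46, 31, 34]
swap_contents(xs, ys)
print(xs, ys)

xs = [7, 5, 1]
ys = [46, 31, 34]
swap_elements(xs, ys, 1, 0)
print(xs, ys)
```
[7, 5, 1] [46, 31, 34]
[7, 46, 1] [5, 31, 34]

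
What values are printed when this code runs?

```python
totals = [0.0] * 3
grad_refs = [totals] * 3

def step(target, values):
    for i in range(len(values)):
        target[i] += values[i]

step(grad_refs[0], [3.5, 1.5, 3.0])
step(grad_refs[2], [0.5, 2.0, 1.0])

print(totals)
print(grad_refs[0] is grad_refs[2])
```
[4.0, 3.5, 4.0]
True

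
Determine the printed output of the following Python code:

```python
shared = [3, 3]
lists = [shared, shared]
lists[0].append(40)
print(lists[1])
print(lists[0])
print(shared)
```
[3, 3, 40]
[3, 3, 40]
[3, 3, 40]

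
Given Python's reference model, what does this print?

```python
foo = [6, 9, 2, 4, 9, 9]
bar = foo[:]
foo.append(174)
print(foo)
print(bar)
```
[6, 9, 2, 4, 9, 9, 174]
[6, 9, 2, 4, 9, 9]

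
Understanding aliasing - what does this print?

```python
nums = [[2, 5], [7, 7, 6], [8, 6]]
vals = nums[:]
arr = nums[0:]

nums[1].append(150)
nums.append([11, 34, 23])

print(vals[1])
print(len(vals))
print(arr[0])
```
[7, 7, 6, 150]
3
[2, 5]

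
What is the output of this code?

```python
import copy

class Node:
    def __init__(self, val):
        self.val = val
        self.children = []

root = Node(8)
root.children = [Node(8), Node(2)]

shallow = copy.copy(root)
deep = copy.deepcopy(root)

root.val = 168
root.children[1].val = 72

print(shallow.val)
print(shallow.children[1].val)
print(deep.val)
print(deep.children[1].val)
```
8
72
8
2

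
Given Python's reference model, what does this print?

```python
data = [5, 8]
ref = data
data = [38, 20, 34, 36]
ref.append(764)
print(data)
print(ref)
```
[38, 20, 34, 36]
[5, 8, 764]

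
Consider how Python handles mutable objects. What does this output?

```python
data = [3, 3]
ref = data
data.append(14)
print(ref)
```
[3, 3, 14]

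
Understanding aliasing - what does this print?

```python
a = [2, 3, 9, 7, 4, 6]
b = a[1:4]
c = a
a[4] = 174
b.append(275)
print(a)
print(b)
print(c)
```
[2, 3, 9, 7, 174, 6]
[3, 9, 7, 275]
[2, 3, 9, 7, 174, 6]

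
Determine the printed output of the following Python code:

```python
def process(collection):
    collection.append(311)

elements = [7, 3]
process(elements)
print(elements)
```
[7, 3, 311]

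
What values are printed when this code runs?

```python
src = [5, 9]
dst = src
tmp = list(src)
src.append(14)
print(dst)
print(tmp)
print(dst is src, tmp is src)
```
[5, 9, 14]
[5, 9]
True False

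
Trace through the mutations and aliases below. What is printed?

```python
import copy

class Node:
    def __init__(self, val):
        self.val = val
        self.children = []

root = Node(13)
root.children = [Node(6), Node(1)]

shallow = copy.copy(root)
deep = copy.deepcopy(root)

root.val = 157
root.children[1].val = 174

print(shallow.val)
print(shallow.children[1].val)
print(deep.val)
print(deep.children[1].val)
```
13
174
13
1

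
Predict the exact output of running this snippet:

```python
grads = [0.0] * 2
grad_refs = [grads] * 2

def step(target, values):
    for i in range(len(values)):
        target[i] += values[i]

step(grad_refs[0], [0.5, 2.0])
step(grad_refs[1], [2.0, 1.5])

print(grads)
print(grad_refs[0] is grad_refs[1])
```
[2.5, 3.5]
True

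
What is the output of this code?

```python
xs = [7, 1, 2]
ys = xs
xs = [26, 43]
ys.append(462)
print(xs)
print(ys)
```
[26, 43]
[7, 1, 2, 462]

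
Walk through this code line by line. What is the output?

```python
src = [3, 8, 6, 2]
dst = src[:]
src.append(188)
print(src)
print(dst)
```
[3, 8, 6, 2, 188]
[3, 8, 6, 2]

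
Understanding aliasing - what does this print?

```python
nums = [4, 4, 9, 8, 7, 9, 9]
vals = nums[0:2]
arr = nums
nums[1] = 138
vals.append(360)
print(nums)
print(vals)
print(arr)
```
[4, 138, 9, 8, 7, 9, 9]
[4, 4, 360]
[4, 138, 9, 8, 7, 9, 9]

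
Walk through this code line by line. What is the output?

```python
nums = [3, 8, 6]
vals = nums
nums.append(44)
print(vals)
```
[3, 8, 6, 44]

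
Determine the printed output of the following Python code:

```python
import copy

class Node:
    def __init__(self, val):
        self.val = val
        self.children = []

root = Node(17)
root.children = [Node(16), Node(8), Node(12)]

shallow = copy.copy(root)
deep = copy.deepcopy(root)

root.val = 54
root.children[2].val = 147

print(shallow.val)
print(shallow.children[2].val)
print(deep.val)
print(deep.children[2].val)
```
17
147
17
12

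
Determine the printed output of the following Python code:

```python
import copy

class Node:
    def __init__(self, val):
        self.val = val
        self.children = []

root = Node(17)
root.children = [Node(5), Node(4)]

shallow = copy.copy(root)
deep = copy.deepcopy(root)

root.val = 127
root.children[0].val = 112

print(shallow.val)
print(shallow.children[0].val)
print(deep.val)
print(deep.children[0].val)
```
17
112
17
5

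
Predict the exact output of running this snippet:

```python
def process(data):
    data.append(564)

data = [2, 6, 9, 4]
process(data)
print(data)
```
[2, 6, 9, 4, 564]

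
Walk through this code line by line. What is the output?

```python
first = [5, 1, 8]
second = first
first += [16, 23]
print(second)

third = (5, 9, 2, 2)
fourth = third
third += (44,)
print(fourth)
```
[5, 1, 8, 16, 23]
(5, 9, 2, 2)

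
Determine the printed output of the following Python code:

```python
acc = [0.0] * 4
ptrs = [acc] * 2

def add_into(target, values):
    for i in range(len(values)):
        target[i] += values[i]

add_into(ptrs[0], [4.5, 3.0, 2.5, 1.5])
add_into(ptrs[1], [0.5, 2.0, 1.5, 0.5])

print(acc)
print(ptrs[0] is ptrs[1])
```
[5.0, 5.0, 4.0, 2.0]
True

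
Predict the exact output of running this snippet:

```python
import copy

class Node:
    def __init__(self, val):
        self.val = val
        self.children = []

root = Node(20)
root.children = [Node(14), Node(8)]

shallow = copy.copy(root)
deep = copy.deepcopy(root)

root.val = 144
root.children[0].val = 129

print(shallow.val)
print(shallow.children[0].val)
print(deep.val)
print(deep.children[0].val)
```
20
129
20
14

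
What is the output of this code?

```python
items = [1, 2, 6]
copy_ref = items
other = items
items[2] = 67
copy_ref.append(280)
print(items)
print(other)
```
[1, 2, 67, 280]
[1, 2, 67, 280]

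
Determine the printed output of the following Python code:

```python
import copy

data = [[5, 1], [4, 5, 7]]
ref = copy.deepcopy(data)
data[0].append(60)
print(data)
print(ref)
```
[[5, 1, 60], [4, 5, 7]]
[[5, 1], [4, 5, 7]]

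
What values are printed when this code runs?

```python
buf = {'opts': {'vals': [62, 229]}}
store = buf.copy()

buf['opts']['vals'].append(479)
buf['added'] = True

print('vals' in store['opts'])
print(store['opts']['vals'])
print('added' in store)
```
True
[62, 229, 479]
False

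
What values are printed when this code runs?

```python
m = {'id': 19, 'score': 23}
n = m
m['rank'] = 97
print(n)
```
{'id': 19, 'score': 23, 'rank': 97}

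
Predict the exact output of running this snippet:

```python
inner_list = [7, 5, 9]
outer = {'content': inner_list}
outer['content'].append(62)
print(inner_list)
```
[7, 5, 9, 62]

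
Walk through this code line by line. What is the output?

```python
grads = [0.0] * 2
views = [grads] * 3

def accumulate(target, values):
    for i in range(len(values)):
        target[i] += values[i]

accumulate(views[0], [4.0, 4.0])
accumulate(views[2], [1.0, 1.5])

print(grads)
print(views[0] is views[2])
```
[5.0, 5.5]
True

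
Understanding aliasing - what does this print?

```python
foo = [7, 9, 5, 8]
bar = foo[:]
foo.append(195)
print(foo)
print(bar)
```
[7, 9, 5, 8, 195]
[7, 9, 5, 8]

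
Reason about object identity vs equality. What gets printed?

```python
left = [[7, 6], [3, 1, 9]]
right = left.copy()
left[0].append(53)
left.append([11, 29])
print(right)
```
[[7, 6, 53], [3, 1, 9]]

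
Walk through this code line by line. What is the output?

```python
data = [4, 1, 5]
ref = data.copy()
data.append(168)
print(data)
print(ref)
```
[4, 1, 5, 168]
[4, 1, 5]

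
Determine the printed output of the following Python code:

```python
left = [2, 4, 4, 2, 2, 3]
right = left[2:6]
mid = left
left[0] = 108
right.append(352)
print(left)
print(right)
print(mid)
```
[108, 4, 4, 2, 2, 3]
[4, 2, 2, 3, 352]
[108, 4, 4, 2, 2, 3]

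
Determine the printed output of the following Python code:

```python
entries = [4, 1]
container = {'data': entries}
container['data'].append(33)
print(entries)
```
[4, 1, 33]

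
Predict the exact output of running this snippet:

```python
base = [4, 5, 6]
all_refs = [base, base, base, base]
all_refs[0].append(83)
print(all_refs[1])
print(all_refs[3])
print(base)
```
[4, 5, 6, 83]
[4, 5, 6, 83]
[4, 5, 6, 83]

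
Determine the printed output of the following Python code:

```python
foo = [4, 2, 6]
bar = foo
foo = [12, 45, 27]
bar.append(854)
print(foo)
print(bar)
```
[12, 45, 27]
[4, 2, 6, 854]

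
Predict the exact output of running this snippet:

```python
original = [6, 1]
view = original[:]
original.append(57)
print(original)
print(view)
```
[6, 1, 57]
[6, 1]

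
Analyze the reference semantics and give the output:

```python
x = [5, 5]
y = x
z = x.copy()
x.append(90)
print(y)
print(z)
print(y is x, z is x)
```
[5, 5, 90]
[5, 5]
True False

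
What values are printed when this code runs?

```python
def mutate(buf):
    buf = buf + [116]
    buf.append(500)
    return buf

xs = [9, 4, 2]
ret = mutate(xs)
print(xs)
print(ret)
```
[9, 4, 2]
[9, 4, 2, 116, 500]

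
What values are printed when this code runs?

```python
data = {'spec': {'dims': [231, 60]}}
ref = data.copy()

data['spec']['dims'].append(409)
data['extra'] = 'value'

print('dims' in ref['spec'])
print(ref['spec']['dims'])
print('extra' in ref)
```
True
[231, 60, 409]
False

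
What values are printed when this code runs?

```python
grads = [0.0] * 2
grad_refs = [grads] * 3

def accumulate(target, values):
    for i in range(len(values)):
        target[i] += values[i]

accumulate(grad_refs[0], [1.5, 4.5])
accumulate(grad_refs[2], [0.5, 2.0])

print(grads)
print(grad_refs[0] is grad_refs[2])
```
[2.0, 6.5]
True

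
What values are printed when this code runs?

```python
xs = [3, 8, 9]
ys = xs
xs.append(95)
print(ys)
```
[3, 8, 9, 95]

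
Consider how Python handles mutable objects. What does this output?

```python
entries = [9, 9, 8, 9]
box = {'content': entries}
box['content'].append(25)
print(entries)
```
[9, 9, 8, 9, 25]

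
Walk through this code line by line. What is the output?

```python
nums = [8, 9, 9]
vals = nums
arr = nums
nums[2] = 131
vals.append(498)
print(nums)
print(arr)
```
[8, 9, 131, 498]
[8, 9, 131, 498]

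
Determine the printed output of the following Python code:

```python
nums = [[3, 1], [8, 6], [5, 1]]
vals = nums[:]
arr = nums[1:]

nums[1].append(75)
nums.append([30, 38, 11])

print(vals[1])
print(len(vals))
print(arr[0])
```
[8, 6, 75]
3
[8, 6, 75]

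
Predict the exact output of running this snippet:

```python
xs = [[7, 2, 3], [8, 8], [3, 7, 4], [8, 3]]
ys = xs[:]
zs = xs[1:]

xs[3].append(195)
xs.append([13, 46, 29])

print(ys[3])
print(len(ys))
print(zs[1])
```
[8, 3, 195]
4
[3, 7, 4]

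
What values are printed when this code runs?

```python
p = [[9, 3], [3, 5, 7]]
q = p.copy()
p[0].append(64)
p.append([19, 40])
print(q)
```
[[9, 3, 64], [3, 5, 7]]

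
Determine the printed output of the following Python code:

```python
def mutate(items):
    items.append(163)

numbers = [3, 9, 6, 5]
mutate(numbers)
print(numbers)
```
[3, 9, 6, 5, 163]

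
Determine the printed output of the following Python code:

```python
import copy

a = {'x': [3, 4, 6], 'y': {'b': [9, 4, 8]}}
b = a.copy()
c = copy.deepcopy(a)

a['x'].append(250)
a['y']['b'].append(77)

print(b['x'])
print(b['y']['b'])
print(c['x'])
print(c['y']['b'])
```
[3, 4, 6, 250]
[9, 4, 8, 77]
[3, 4, 6]
[9, 4, 8]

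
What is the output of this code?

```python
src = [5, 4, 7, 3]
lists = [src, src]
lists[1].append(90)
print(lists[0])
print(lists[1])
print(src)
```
[5, 4, 7, 3, 90]
[5, 4, 7, 3, 90]
[5, 4, 7, 3, 90]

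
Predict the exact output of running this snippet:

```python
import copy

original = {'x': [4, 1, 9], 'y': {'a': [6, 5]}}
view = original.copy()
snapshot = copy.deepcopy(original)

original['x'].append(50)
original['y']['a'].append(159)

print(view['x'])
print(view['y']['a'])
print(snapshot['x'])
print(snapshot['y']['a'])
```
[4, 1, 9, 50]
[6, 5, 159]
[4, 1, 9]
[6, 5]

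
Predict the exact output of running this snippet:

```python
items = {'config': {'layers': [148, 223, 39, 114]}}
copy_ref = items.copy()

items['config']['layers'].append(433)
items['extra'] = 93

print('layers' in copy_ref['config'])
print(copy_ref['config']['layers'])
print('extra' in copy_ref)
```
True
[148, 223, 39, 114, 433]
False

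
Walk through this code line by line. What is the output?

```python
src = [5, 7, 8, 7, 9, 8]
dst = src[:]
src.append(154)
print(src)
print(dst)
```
[5, 7, 8, 7, 9, 8, 154]
[5, 7, 8, 7, 9, 8]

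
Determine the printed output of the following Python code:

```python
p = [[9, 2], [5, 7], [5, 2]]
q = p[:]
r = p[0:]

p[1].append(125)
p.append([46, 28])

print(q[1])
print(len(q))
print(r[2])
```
[5, 7, 125]
3
[5, 2]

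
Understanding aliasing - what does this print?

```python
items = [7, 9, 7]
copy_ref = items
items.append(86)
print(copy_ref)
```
[7, 9, 7, 86]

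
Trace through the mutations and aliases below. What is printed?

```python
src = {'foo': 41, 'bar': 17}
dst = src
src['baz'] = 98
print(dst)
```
{'foo': 41, 'bar': 17, 'baz': 98}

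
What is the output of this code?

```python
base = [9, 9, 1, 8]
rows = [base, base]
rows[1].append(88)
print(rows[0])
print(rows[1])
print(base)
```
[9, 9, 1, 8, 88]
[9, 9, 1, 8, 88]
[9, 9, 1, 8, 88]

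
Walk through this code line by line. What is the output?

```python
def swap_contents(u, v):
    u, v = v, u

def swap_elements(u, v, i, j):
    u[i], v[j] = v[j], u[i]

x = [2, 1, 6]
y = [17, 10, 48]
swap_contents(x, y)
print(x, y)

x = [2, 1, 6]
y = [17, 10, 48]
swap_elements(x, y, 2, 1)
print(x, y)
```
[2, 1, 6] [17, 10, 48]
[2, 1, 10] [17, 6, 48]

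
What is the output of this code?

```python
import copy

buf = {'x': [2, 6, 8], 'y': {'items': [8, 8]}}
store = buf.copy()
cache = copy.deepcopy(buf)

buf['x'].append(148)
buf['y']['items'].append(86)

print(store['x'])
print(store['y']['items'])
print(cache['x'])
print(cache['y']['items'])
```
[2, 6, 8, 148]
[8, 8, 86]
[2, 6, 8]
[8, 8]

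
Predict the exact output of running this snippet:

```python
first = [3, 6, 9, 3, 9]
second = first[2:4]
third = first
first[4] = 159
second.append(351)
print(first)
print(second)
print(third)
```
[3, 6, 9, 3, 159]
[9, 3, 351]
[3, 6, 9, 3, 159]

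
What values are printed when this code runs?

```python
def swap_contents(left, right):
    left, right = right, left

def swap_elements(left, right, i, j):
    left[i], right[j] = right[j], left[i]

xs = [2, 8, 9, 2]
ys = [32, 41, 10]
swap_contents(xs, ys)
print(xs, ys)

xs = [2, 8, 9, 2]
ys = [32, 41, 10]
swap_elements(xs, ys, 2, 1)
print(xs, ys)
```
[2, 8, 9, 2] [32, 41, 10]
[2, 8, 41, 2] [32, 9, 10]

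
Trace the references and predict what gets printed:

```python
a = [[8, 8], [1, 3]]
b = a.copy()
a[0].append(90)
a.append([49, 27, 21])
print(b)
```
[[8, 8, 90], [1, 3]]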